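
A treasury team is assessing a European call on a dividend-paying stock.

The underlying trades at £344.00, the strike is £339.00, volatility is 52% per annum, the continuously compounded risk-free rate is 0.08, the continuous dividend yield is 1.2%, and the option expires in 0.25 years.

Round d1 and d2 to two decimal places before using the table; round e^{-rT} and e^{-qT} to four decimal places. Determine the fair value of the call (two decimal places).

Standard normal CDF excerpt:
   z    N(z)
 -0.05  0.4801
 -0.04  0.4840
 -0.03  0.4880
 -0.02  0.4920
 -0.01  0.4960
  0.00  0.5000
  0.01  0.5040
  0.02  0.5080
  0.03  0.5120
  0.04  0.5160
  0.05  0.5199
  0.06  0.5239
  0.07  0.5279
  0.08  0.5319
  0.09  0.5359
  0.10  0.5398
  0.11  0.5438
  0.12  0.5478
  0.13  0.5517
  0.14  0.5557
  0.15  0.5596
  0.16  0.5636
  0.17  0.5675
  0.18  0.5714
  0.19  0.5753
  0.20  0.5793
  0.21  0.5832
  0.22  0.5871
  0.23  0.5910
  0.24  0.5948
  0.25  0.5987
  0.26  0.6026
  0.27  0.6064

£40.52

σ√T = 0.52 × 0.5000 = 0.2600
d₁ = [ln(344/339) + (0.08 − 0.012 + 0.52²/2)·0.25] / 0.2600 = [0.0146 + 0.0508] / 0.2600 = 0.2517 ⇒ 0.25
d₂ = d₁ − σ√T = 0.2517 − 0.2600 = -0.0083 ⇒ -0.01
exp(−qT) = exp(−0.012·0.25) = 0.9970;  exp(−rT) = exp(−0.08·0.25) = 0.9802
N(d₁) = N(0.25) = 0.5987;  N(d₂) = N(-0.01) = 0.4960
C = 344·0.9970·0.5987 − 339·0.9802·0.4960 = 205.3349 − 164.8147 = 40.5202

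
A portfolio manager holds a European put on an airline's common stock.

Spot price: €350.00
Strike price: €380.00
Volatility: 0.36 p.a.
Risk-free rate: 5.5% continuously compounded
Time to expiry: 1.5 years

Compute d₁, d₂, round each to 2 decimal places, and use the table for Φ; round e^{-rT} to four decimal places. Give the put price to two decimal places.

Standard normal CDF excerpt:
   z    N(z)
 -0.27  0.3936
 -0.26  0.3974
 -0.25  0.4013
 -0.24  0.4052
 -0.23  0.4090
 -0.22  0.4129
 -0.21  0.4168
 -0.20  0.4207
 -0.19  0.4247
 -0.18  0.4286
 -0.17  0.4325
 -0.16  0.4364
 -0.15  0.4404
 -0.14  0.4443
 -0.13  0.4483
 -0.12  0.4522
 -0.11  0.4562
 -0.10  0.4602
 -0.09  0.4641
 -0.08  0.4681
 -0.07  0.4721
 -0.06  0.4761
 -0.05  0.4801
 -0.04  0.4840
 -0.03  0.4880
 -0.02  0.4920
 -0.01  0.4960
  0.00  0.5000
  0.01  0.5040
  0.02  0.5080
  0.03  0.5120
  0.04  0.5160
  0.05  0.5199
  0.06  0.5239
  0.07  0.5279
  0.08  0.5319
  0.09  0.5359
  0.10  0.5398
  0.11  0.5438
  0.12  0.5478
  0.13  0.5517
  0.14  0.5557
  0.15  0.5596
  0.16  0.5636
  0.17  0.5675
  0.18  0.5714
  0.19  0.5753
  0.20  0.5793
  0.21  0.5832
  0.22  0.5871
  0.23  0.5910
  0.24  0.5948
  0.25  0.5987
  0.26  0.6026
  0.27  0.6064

T = 1.5;  σ√T = 0.4409
ln(S/K) + (r + σ²/2)T = ln(350/380) + (0.055 + 0.36²/2)·1.5 = -0.0822 + 0.1797 = 0.0975
d₁ = 0.0975 / 0.4409 = 0.2210 which rounds to 0.22
d₂ = d₁ − σ√T = 0.2210 − 0.4409 = -0.2199 which rounds to -0.22
exp(−rT) = exp(−0.055·1.5) = 0.9208
P = 380·0.9208·N(0.22) − 350·N(-0.22) = 380·0.9208·0.5871 − 350·0.4129 = 205.4286 − 144.5150 = 60.9136

€60.91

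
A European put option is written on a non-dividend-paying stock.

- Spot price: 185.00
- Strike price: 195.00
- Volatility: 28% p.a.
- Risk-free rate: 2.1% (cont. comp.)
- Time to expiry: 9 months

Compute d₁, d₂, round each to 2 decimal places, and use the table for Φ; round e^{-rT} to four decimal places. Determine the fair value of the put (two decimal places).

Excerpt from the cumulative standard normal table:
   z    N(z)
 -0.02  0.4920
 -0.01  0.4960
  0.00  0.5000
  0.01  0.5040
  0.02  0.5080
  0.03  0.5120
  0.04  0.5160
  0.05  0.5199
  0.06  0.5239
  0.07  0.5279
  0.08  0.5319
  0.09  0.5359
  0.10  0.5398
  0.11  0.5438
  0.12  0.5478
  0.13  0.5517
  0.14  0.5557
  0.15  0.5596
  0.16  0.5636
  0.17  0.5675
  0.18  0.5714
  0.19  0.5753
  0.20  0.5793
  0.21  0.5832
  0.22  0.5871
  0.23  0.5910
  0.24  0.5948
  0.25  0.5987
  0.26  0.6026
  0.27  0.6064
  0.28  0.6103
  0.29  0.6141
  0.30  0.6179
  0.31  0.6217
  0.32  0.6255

σ√T = 0.28·√0.75 = 0.2425
ln(S/K) + (r + σ²/2)T = ln(185/195) + (0.021 + 0.28²/2)·0.75 = -0.0526 + 0.0452 = -0.0075
d₁ = -0.0075 / 0.2425 = -0.0309 which rounds to -0.03
d₂ = d₁ − σ√T = -0.0309 − 0.2425 = -0.2734 which rounds to -0.27
exp(−rT) = exp(−0.021·0.75) = 0.9844
P = 195·0.9844·N(0.27) − 185·N(0.03) = 195·0.9844·0.6064 − 185·0.5120 = 116.4033 − 94.7200 = 21.6833

21.68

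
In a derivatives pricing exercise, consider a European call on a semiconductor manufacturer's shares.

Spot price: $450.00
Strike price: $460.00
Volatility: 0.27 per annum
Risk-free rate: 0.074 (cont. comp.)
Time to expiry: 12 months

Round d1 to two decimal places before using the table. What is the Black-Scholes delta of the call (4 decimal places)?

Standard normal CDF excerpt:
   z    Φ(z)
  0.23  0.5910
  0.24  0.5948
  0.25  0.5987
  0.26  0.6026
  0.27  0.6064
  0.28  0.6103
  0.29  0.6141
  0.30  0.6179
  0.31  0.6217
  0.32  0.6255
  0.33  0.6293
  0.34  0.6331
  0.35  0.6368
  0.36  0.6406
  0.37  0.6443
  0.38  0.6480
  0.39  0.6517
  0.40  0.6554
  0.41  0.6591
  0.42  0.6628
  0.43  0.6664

σ√T = 0.27·√1 = 0.2700
ln(S/K) + (r + σ²/2)T = ln(450/460) + (0.074 + 0.27²/2)·1 = -0.0220 + 0.1104 = 0.0885
d₁ = 0.0885 / 0.2700 = 0.3277 → 0.33
N(d₁) = N(0.33) = 0.6293
Δ_call = N(d₁) = 0.6293

0.6293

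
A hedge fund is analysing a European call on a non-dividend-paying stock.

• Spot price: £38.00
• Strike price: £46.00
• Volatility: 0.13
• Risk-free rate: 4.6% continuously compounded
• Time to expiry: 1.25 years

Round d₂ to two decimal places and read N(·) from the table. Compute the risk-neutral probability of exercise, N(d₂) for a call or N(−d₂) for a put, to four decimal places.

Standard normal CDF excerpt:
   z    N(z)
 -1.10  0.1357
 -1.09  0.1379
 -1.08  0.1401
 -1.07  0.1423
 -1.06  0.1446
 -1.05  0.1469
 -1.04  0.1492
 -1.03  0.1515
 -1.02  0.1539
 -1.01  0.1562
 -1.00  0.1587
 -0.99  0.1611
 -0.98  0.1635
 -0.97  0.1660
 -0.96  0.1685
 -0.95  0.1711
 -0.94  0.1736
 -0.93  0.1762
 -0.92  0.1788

0.1611

T = 1.25;  σ√T = 0.1453
d₁ = [ln(38/46) + (0.046 + ½·0.13²)·1.25] / (σ√T) = (-0.1911 + 0.0681) / 0.1453 = -0.8462 ≈ -0.85
d₂ = -0.8462 − 0.1453 = -0.9916 ≈ -0.99
Pr(exercise) under Q = N(d₂) = 0.1611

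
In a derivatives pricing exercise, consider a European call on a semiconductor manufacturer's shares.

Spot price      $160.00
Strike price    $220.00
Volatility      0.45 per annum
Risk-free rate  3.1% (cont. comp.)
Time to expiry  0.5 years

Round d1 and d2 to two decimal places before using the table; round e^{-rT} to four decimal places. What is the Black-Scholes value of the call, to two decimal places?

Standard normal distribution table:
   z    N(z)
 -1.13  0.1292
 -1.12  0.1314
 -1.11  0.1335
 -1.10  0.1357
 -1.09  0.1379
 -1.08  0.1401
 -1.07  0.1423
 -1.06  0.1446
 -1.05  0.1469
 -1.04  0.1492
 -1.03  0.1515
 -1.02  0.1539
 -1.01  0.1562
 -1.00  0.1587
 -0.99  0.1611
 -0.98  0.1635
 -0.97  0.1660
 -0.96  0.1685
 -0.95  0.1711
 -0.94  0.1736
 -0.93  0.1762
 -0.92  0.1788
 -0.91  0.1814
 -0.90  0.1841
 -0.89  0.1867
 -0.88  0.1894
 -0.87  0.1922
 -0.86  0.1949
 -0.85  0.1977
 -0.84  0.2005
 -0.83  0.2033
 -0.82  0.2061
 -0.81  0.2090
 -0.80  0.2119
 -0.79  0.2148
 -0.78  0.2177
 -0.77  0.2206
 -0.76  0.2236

$5.45

T = 0.5;  σ√T = 0.3182
ln(S/K) + (r + σ²/2)T = ln(160/220) + (0.031 + 0.45²/2)·0.5 = -0.3185 + 0.0661 = -0.2523
d₁ = -0.2523 / 0.3182 = -0.7930 ⇒ -0.79
d₂ = d₁ − σ√T = -0.7930 − 0.3182 = -1.1112 ⇒ -1.11
e^(−rT) = e^(−0.031·0.5) = 0.9846
N(d₁) = N(-0.79) = 0.2148;  N(d₂) = N(-1.11) = 0.1335
C = 160·0.2148 − 220·0.9846·0.1335 = 34.3680 − 28.9177 = 5.4503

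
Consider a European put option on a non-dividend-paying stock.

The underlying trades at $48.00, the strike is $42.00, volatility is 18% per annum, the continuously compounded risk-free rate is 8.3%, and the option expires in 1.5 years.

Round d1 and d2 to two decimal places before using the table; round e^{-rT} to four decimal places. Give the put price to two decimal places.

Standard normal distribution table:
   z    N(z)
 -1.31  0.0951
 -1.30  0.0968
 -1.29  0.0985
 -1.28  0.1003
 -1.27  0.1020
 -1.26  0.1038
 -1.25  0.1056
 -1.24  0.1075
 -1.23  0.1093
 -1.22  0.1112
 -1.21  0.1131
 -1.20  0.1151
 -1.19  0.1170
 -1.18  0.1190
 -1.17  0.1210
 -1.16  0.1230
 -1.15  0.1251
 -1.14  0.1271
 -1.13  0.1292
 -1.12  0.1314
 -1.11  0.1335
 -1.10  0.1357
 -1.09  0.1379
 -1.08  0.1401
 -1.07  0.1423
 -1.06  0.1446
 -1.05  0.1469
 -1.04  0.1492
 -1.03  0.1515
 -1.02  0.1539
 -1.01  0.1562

$0.55

T = 1.5;  σ√T = 0.2205
d₁ = [ln(48/42) + (0.083 + 0.18²/2)·1.5] / 0.2205 = [0.1335 + 0.1488] / 0.2205 = 1.2807 which rounds to 1.28
d₂ = d₁ − σ√T = 1.2807 − 0.2205 = 1.0602 which rounds to 1.06
exp(−rT) = exp(−0.083·1.5) = 0.8829
N(−d₂) = N(-1.06) = 0.1446;  N(−d₁) = N(-1.28) = 0.1003
P = 42·0.8829·0.1446 − 48·0.1003 = 5.3620 − 4.8144 = 0.5476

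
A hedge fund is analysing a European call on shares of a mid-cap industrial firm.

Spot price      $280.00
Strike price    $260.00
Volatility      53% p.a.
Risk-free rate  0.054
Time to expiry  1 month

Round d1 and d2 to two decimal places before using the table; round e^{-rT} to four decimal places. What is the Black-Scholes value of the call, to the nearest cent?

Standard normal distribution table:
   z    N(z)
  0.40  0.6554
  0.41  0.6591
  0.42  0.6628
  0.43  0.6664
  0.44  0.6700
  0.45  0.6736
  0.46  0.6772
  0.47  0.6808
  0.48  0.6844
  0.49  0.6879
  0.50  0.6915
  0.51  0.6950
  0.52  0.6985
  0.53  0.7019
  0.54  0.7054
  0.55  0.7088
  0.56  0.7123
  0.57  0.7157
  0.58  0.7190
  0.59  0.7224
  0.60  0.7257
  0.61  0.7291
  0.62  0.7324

σ√T = 0.53 × 0.2887 = 0.1530
d₁ = [ln(280/260) + (0.054 + 0.53²/2)·0.08333] / 0.1530 = [0.0741 + 0.0162] / 0.1530 = 0.5903 ≈ 0.59
d₂ = d₁ − σ√T = 0.5903 − 0.1530 = 0.4373 ≈ 0.44
e^(−rT) = e^(−0.054·0.08333) = 0.9955
N(d₁) = N(0.59) = 0.7224;  N(d₂) = N(0.44) = 0.6700
C = 280·0.7224 − 260·0.9955·0.6700 = 202.2720 − 173.4161 = 28.8559

$28.86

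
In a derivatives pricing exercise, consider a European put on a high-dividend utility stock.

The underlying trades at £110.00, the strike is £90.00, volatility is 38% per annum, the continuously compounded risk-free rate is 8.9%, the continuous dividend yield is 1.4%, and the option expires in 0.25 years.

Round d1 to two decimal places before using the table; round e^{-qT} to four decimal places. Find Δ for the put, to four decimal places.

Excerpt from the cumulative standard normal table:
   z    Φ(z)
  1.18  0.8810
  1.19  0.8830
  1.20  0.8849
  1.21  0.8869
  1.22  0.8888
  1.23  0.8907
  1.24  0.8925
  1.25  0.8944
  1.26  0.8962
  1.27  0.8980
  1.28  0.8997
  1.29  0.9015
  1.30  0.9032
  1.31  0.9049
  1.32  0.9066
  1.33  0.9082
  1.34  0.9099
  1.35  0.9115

T = 0.25;  σ√T = 0.1900
d₁ = [ln(110/90) + (0.089 − 0.014 + 0.38²/2)·0.25] / 0.1900 = [0.2007 + 0.0368] / 0.1900 = 1.2498 ⇒ 1.25
N(d₁) = N(1.25) = 0.8944
Δ_put = exp(−qT)·(N(d₁) − 1) = 0.9965·(0.8944 − 1) = -0.1052

-0.1052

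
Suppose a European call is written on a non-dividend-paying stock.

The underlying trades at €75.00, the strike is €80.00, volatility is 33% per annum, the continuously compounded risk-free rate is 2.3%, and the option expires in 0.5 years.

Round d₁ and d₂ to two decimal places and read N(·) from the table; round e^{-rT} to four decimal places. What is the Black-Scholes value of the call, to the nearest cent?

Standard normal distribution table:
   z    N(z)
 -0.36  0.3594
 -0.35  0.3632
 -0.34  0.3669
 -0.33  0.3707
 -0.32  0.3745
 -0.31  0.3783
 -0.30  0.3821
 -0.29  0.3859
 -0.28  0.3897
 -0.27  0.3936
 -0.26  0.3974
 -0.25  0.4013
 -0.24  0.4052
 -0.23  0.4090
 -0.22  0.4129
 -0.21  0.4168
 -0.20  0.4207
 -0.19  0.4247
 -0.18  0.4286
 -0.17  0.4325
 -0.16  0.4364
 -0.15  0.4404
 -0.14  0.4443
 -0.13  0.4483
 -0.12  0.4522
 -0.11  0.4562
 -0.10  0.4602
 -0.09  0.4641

σ√T = 0.33·√0.5 = 0.2333
d₁ = [ln(75/80) + (0.023 + 0.33²/2)·0.5] / 0.2333 = [-0.0645 + 0.0387] / 0.2333 = -0.1106 → -0.11
d₂ = d₁ − σ√T = -0.1106 − 0.2333 = -0.3440 → -0.34
exp(−rT) = exp(−0.023·0.5) = 0.9886
N(d₁) = N(-0.11) = 0.4562;  N(d₂) = N(-0.34) = 0.3669
C = 75·0.4562 − 80·0.9886·0.3669 = 34.2150 − 29.0174 = 5.1976

€5.20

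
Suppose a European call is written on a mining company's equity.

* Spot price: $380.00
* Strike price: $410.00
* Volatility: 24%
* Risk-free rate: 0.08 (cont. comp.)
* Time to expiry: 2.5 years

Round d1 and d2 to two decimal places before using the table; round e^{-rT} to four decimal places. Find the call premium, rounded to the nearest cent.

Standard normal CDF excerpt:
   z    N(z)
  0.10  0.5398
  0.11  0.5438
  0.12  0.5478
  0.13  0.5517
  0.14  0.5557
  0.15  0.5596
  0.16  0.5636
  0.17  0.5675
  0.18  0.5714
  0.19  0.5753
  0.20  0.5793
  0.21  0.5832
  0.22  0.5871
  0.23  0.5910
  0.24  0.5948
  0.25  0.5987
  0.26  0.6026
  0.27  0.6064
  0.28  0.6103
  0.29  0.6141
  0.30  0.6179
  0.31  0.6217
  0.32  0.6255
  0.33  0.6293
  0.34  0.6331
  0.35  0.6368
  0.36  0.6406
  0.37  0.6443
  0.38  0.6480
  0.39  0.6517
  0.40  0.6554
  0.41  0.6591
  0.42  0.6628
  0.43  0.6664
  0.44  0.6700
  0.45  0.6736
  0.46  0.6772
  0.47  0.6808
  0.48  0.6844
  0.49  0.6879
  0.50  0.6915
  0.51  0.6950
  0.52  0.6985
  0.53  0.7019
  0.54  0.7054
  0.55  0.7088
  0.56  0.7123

σ√T = 0.24 × 1.5811 = 0.3795
d₁ = [ln(380/410) + (0.08 + ½·0.24²)·2.5] / (σ√T) = (-0.0760 + 0.2720) / 0.3795 = 0.5165 which rounds to 0.52
d₂ = 0.5165 − 0.3795 = 0.1371 which rounds to 0.14
e^(−rT) = e^(−0.08·2.5) = 0.8187
C = 380·N(0.52) − 410·0.8187·N(0.14) = 380·0.6985 − 410·0.8187·0.5557 = 265.4300 − 186.5302 = 78.8998

$78.90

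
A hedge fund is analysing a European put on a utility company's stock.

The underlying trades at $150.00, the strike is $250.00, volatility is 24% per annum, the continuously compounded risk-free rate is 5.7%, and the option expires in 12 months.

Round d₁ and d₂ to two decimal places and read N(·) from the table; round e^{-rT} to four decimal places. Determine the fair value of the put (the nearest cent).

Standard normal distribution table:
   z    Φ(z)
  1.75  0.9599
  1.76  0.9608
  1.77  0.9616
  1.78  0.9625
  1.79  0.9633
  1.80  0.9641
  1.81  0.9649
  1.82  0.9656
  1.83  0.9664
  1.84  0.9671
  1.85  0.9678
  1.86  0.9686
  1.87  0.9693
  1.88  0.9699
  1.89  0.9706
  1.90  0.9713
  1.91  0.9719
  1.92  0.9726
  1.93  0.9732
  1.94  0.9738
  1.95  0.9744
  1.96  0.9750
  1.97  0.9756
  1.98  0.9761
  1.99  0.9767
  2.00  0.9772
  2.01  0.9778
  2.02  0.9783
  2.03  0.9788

T = 1;  σ√T = 0.2400
d₁ = [ln(150/250) + (0.057 + 0.24²/2)·1] / 0.2400 = [-0.5108 + 0.0858] / 0.2400 = -1.7709 which rounds to -1.77
d₂ = d₁ − σ√T = -1.7709 − 0.2400 = -2.0109 which rounds to -2.01
e^(−rT) = e^(−0.057·1) = 0.9446
N(−d₂) = N(2.01) = 0.9778;  N(−d₁) = N(1.77) = 0.9616
P = 250·0.9446·0.9778 − 150·0.9616 = 230.9075 − 144.2400 = 86.6675

$86.67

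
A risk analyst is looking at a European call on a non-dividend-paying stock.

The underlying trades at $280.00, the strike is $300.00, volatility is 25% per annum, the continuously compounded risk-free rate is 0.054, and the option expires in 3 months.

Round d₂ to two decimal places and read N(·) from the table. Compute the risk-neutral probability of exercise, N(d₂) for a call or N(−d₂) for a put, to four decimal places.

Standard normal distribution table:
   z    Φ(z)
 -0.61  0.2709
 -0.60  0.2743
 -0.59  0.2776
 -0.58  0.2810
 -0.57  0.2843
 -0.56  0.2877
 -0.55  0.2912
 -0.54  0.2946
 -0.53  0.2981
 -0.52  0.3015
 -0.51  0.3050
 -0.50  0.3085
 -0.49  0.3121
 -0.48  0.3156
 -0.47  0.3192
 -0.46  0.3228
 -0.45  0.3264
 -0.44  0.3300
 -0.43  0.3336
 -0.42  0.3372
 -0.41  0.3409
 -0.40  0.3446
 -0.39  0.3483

0.3050

T = 0.25;  σ√T = 0.1250
d₁ = [ln(280/300) + (0.054 + ½·0.25²)·0.25] / (σ√T) = (-0.0690 + 0.0213) / 0.1250 = -0.3814 ≈ -0.38
d₂ = -0.3814 − 0.1250 = -0.5064 ≈ -0.51
Risk-neutral Pr[S_T > K] = N(d₂) = N(-0.51) = 0.3050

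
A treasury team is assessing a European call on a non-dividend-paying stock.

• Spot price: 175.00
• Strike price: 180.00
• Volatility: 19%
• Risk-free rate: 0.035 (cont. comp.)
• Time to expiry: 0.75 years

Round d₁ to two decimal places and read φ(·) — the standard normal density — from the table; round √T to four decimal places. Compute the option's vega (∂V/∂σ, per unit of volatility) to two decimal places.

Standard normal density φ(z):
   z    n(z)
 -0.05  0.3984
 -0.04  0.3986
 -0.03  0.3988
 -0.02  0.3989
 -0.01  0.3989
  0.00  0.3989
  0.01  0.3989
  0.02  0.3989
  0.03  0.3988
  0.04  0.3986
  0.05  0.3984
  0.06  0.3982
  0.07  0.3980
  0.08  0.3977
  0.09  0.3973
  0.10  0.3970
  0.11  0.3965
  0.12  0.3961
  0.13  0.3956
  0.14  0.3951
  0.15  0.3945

60.32

σ√T = 0.19·√0.75 = 0.1645
d₁ = [ln(175/180) + (0.035 + 0.19²/2)·0.75] / 0.1645 = [-0.0282 + 0.0398] / 0.1645 = 0.0706 which rounds to 0.07
√T = √0.75 = 0.8660
φ(d₁) = φ(0.07) = 0.3980
vega = S·φ(d₁)·√T = 175·0.3980·0.8660 = 60.3169
(Call and put vega coincide under Black-Scholes.)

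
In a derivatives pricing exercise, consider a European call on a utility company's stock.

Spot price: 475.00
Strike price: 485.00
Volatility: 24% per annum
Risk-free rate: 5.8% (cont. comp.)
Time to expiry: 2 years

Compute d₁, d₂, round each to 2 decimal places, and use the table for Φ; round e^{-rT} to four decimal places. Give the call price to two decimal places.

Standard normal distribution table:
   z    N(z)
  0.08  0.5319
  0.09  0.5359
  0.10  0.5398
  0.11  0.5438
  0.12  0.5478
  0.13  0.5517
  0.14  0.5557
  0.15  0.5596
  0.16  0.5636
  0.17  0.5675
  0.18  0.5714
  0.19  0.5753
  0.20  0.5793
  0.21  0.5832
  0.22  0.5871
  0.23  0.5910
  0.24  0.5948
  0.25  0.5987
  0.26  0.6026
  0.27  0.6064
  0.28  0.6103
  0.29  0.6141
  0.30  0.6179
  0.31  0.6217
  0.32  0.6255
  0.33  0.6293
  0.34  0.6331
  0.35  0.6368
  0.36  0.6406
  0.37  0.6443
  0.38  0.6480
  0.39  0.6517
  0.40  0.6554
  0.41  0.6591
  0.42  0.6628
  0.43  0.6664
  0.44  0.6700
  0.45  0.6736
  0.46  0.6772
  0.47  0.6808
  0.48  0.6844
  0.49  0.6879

85.10

σ√T = 0.24 × 1.4142 = 0.3394
d₁ = [ln(475/485) + (0.058 + 0.24²/2)·2] / 0.3394 = [-0.0208 + 0.1736] / 0.3394 = 0.4501 ⇒ 0.45
d₂ = d₁ − σ√T = 0.4501 − 0.3394 = 0.1107 ⇒ 0.11
e^(−rT) = e^(−0.058·2) = 0.8905
N(d₁) = N(0.45) = 0.6736;  N(d₂) = N(0.11) = 0.5438
C = 475·0.6736 − 485·0.8905·0.5438 = 319.9600 − 234.8631 = 85.0969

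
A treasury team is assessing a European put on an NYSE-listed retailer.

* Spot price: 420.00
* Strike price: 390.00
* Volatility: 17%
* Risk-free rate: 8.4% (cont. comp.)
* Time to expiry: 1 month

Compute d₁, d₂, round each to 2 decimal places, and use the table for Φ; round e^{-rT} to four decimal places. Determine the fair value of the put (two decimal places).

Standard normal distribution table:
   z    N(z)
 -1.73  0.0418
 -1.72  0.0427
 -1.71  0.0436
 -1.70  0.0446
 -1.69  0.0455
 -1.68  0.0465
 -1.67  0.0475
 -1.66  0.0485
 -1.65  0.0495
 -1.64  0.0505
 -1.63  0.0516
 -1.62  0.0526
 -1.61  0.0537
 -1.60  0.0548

σ√T = 0.17 × 0.2887 = 0.0491
d₁ = [ln(420/390) + (0.084 + 0.17²/2)·0.08333] / 0.0491 = [0.0741 + 0.0082] / 0.0491 = 1.6773 which rounds to 1.68
d₂ = d₁ − σ√T = 1.6773 − 0.0491 = 1.6282 which rounds to 1.63
e^(−rT) = e^(−0.084·0.08333) = 0.9930
N(−d₂) = N(-1.63) = 0.0516;  N(−d₁) = N(-1.68) = 0.0465
P = 390·0.9930·0.0516 − 420·0.0465 = 19.9831 − 19.5300 = 0.4531

0.45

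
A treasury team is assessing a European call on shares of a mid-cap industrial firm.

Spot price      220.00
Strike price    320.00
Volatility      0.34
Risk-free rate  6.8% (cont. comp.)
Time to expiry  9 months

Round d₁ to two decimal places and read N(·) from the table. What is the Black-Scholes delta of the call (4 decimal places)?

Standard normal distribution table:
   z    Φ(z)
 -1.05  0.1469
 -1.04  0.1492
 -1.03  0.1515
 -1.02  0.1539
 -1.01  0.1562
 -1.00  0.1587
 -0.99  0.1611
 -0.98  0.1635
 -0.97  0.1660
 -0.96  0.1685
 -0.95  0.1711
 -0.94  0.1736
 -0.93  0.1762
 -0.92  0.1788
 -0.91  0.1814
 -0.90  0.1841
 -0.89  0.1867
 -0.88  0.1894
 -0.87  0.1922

σ√T = 0.34·√0.75 = 0.2944
ln(S/K) + (r + σ²/2)T = ln(220/320) + (0.068 + 0.34²/2)·0.75 = -0.3747 + 0.0944 = -0.2803
d₁ = -0.2803 / 0.2944 = -0.9521 ⇒ -0.95
N(d₁) = N(-0.95) = 0.1711
Δ_call = N(d₁) = 0.1711

0.1711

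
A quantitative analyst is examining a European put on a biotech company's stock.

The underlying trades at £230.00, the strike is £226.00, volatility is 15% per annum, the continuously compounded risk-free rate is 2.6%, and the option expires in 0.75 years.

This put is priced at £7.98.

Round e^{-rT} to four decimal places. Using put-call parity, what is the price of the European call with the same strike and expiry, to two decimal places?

£16.34

e^(−rT) = e^(−0.026·0.75) = 0.9807
Put-call parity: C − P = S − K·e^(−rT) = 230 − 226·0.9807 = 230 − 221.6382 = 8.3618
C = P + (C − P) = 7.98 + (8.3618) = 16.3418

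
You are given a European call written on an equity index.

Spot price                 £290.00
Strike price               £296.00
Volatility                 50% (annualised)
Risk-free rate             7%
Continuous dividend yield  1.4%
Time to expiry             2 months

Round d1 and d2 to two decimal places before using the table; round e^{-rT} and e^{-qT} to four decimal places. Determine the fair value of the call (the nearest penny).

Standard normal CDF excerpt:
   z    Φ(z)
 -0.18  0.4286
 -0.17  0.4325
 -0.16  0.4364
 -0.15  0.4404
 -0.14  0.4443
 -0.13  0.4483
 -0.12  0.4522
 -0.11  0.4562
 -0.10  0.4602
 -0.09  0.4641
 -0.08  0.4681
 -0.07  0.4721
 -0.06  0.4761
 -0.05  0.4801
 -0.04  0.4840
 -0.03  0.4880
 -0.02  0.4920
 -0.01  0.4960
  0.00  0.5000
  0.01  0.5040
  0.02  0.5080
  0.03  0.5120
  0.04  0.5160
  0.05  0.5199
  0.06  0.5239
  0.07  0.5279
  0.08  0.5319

T = 0.1667;  σ√T = 0.2041
d₁ = [ln(290/296) + (0.07 − 0.014 + 0.5²/2)·0.1667] / 0.2041 = [-0.0205 + 0.0302] / 0.2041 = 0.0475 which rounds to 0.05
d₂ = d₁ − σ√T = 0.0475 − 0.2041 = -0.1567 which rounds to -0.16
exp(−qT) = exp(−0.014·0.1667) = 0.9977;  exp(−rT) = exp(−0.07·0.1667) = 0.9884
N(d₁) = N(0.05) = 0.5199;  N(d₂) = N(-0.16) = 0.4364
C = 290·0.9977·0.5199 − 296·0.9884·0.4364 = 150.4242 − 127.6760 = 22.7482

£22.75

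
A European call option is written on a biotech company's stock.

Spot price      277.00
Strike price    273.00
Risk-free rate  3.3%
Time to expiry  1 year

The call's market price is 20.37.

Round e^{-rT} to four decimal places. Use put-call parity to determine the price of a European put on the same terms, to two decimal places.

7.50

e^(−rT) = e^(−0.033·1) = 0.9675
Put-call parity: C − P = S − K·e^(−rT) = 277 − 273·0.9675 = 277 − 264.1275 = 12.8725
P = C − (C − P) = 20.37 − (12.8725) = 7.4975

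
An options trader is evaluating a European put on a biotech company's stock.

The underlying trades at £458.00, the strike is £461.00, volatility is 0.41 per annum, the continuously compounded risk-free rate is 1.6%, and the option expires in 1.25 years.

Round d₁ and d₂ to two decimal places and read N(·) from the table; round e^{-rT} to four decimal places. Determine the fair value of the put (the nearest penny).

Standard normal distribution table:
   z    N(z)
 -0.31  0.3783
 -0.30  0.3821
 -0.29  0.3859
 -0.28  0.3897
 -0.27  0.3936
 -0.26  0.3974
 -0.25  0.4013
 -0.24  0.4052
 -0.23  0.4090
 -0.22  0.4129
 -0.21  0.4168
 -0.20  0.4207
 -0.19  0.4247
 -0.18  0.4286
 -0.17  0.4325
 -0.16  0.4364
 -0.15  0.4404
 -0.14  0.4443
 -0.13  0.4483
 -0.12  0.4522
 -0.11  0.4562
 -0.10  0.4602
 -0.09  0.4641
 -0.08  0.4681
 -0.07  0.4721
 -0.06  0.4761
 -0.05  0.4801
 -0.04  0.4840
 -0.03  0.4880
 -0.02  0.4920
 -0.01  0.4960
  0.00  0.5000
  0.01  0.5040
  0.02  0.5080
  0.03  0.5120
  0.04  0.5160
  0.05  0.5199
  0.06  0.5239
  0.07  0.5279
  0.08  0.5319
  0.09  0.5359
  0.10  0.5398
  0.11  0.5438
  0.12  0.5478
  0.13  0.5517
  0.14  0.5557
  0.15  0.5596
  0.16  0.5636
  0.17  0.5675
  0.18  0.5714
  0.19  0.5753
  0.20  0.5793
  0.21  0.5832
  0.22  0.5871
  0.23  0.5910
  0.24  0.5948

σ√T = 0.41·√1.25 = 0.4584
d₁ = [ln(458/461) + (0.016 + 0.41²/2)·1.25] / 0.4584 = [-0.0065 + 0.1251] / 0.4584 = 0.2586 which rounds to 0.26
d₂ = d₁ − σ√T = 0.2586 − 0.4584 = -0.1998 which rounds to -0.20
exp(−rT) = exp(−0.016·1.25) = 0.9802
N(−d₂) = N(0.20) = 0.5793;  N(−d₁) = N(-0.26) = 0.3974
P = 461·0.9802·0.5793 − 458·0.3974 = 261.7696 − 182.0092 = 79.7604

£79.76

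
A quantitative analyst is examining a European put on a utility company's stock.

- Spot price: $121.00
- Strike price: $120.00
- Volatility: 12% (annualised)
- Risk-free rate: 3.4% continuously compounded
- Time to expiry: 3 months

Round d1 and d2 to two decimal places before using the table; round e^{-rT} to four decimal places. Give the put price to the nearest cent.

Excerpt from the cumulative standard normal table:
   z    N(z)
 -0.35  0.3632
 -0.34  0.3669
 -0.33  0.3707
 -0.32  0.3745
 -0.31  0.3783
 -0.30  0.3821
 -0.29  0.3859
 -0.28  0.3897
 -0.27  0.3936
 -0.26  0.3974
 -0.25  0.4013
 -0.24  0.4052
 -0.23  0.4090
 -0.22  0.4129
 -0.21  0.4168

$1.97

σ√T = 0.12·√0.25 = 0.0600
d₁ = [ln(121/120) + (0.034 + 0.12²/2)·0.25] / 0.0600 = [0.0083 + 0.0103] / 0.0600 = 0.3100 ⇒ 0.31
d₂ = d₁ − σ√T = 0.3100 − 0.0600 = 0.2500 ⇒ 0.25
e^(−rT) = e^(−0.034·0.25) = 0.9915
N(−d₂) = N(-0.25) = 0.4013;  N(−d₁) = N(-0.31) = 0.3783
P = 120·0.9915·0.4013 − 121·0.3783 = 47.7467 − 45.7743 = 1.9724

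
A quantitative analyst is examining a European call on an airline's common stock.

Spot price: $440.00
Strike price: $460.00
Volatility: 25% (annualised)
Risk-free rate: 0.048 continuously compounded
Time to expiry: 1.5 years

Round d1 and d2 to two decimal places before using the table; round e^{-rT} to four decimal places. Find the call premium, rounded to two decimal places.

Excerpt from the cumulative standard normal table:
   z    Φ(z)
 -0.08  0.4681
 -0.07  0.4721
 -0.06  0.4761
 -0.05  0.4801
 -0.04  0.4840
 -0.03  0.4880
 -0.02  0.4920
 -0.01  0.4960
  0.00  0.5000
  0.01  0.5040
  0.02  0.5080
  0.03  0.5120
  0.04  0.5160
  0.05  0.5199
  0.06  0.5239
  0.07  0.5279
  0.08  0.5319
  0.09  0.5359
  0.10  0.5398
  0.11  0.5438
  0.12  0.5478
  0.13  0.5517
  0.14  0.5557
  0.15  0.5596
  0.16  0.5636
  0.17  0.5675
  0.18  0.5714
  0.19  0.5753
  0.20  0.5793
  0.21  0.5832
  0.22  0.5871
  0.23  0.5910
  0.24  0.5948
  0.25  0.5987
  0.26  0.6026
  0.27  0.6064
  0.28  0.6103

$57.93

T = 1.5;  σ√T = 0.3062
ln(S/K) + (r + σ²/2)T = ln(440/460) + (0.048 + 0.25²/2)·1.5 = -0.0445 + 0.1189 = 0.0744
d₁ = 0.0744 / 0.3062 = 0.2431 → 0.24
d₂ = d₁ − σ√T = 0.2431 − 0.3062 = -0.0631 → -0.06
e^(−rT) = e^(−0.048·1.5) = 0.9305
N(d₁) = N(0.24) = 0.5948;  N(d₂) = N(-0.06) = 0.4761
C = 440·0.5948 − 460·0.9305·0.4761 = 261.7120 − 203.7851 = 57.9269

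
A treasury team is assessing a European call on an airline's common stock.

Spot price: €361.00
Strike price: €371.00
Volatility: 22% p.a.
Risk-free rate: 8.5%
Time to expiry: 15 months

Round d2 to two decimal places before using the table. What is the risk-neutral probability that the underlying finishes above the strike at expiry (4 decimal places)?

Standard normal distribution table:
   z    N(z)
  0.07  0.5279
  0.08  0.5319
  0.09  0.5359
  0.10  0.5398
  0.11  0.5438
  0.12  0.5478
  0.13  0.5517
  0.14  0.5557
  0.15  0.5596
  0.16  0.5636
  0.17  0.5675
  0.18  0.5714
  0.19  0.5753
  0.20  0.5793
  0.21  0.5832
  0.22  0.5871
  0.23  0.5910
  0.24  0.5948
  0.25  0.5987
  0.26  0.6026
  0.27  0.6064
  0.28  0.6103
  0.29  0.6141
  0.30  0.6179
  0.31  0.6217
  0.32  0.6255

0.5793

T = 1.25;  σ√T = 0.2460
ln(S/K) + (r + σ²/2)T = ln(361/371) + (0.085 + 0.22²/2)·1.25 = -0.0273 + 0.1365 = 0.1092
d₁ = 0.1092 / 0.2460 = 0.4439 ⇒ 0.44
d₂ = d₁ − σ√T = 0.4439 − 0.2460 = 0.1979 ⇒ 0.20
Risk-neutral Pr[S_T > K] = N(d₂) = N(0.20) = 0.5793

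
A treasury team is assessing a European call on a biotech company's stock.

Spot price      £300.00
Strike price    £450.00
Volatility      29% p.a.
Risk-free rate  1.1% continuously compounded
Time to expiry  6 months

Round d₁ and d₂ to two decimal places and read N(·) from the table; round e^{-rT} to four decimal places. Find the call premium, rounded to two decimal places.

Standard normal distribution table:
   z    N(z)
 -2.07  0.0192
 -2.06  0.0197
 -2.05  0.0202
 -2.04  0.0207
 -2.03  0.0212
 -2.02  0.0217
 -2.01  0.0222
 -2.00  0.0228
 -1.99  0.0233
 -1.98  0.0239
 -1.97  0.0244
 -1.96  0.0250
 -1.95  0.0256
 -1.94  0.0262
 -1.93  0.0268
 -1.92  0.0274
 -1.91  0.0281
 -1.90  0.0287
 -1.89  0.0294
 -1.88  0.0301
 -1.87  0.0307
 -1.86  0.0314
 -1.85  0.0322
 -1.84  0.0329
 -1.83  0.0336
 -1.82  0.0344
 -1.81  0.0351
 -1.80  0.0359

σ√T = 0.29·√0.5 = 0.2051
d₁ = [ln(300/450) + (0.011 + 0.29²/2)·0.5] / 0.2051 = [-0.4055 + 0.0265] / 0.2051 = -1.8479 ≈ -1.85
d₂ = d₁ − σ√T = -1.8479 − 0.2051 = -2.0530 ≈ -2.05
exp(−rT) = exp(−0.011·0.5) = 0.9945
N(d₁) = N(-1.85) = 0.0322;  N(d₂) = N(-2.05) = 0.0202
C = 300·0.0322 − 450·0.9945·0.0202 = 9.6600 − 9.0400 = 0.6200

£0.62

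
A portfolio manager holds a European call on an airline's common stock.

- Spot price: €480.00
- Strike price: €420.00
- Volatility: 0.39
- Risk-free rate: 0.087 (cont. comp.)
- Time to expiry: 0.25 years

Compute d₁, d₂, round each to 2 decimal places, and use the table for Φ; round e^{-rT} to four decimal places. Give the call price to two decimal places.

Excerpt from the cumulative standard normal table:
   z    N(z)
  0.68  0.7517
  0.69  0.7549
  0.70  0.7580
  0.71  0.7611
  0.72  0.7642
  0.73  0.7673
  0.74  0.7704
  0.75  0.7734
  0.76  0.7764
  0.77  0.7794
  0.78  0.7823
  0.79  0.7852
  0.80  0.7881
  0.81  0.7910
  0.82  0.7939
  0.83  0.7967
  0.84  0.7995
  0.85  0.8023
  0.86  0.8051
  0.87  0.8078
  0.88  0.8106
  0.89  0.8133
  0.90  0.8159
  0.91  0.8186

€78.87

σ√T = 0.39·√0.25 = 0.1950
ln(S/K) + (r + σ²/2)T = ln(480/420) + (0.087 + 0.39²/2)·0.25 = 0.1335 + 0.0408 = 0.1743
d₁ = 0.1743 / 0.1950 = 0.8938 which rounds to 0.89
d₂ = d₁ − σ√T = 0.8938 − 0.1950 = 0.6988 which rounds to 0.70
e^(−rT) = e^(−0.087·0.25) = 0.9785
N(d₁) = N(0.89) = 0.8133;  N(d₂) = N(0.70) = 0.7580
C = 480·0.8133 − 420·0.9785·0.7580 = 390.3840 − 311.5153 = 78.8687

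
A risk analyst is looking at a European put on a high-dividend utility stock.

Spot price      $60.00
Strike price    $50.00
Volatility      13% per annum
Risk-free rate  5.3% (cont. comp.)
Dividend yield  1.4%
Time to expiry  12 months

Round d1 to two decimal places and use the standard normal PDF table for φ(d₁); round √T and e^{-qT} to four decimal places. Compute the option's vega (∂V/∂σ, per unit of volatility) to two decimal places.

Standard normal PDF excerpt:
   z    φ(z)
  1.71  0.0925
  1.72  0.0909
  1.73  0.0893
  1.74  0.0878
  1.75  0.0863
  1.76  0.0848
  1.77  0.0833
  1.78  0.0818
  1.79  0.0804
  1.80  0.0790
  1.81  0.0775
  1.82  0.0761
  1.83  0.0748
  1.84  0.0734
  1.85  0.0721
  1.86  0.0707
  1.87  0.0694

4.93

σ√T = 0.13 × 1.0000 = 0.1300
d₁ = [ln(60/50) + (0.053 − 0.014 + 0.13²/2)·1] / 0.1300 = [0.1823 + 0.0474] / 0.1300 = 1.7675 ≈ 1.77
√T = √1 = 1.0000
φ(d₁) = φ(1.77) = 0.0833
e^(−qT) = e^(−0.014·1) = 0.9861
vega = S·e^(−qT)·φ(d₁)·√T = 60·0.9861·0.0833·1.0000 = 4.9285
(Vega is the same for a European call and put with the same parameters.)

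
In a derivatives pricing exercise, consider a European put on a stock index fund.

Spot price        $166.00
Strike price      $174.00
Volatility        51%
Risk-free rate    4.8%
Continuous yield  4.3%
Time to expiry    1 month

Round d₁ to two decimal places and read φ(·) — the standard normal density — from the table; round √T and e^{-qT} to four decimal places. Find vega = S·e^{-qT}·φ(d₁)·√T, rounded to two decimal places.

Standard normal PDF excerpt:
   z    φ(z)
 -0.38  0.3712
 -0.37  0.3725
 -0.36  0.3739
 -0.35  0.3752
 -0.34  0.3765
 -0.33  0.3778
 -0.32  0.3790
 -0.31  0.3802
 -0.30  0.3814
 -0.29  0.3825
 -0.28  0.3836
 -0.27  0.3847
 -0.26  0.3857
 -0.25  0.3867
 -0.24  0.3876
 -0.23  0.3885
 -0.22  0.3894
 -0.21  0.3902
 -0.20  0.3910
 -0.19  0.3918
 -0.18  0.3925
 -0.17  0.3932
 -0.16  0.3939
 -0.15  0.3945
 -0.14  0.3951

18.51

σ√T = 0.51 × 0.2887 = 0.1472
ln(S/K) + (r − q + σ²/2)T = ln(166/174) + (0.048 − 0.043 + 0.51²/2)·0.08333 = -0.0471 + 0.0113 = -0.0358
d₁ = -0.0358 / 0.1472 = -0.2433 ⇒ -0.24
√T = √0.08333 = 0.2887
φ(d₁) = φ(-0.24) = 0.3876
e^(−qT) = e^(−0.043·0.08333) = 0.9964
vega = S·e^(−qT)·φ(d₁)·√T = 166·0.9964·0.3876·0.2887 = 18.5085
(Call and put vega coincide under Black-Scholes.)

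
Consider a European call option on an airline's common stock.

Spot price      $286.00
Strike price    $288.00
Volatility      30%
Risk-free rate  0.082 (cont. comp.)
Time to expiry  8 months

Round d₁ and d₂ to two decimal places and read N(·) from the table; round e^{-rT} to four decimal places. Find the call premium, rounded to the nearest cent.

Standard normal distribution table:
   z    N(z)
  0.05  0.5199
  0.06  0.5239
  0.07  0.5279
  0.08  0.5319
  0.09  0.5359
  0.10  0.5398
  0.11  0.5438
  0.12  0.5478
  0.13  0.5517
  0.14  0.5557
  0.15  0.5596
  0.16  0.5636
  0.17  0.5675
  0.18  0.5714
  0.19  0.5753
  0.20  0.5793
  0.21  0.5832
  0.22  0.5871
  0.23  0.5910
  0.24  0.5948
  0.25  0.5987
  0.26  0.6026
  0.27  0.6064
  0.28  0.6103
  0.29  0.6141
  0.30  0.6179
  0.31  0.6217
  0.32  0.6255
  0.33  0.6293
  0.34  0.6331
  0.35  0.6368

σ√T = 0.3 × 0.8165 = 0.2449
d₁ = [ln(286/288) + (0.082 + 0.3²/2)·0.6667] / 0.2449 = [-0.0070 + 0.0847] / 0.2449 = 0.3172 which rounds to 0.32
d₂ = d₁ − σ√T = 0.3172 − 0.2449 = 0.0723 which rounds to 0.07
e^(−rT) = e^(−0.082·0.6667) = 0.9468
C = 286·N(0.32) − 288·0.9468·N(0.07) = 286·0.6255 − 288·0.9468·0.5279 = 178.8930 − 143.9469 = 34.9461

$34.95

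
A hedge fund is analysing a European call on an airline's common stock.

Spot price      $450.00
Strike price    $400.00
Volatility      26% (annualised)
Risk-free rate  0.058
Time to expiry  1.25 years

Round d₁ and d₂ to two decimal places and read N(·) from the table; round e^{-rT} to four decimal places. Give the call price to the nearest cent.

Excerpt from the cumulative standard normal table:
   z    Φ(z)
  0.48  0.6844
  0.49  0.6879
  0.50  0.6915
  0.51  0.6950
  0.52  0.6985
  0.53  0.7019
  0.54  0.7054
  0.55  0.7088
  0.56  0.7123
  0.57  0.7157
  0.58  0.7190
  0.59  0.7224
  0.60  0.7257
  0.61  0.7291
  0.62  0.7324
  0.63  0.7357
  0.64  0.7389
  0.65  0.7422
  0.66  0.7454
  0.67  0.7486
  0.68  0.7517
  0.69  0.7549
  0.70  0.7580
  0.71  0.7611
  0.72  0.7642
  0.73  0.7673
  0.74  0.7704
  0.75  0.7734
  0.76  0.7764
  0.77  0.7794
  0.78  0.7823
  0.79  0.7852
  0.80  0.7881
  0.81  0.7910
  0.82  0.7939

$96.08

σ√T = 0.26·√1.25 = 0.2907
d₁ = [ln(450/400) + (0.058 + 0.26²/2)·1.25] / 0.2907 = [0.1178 + 0.1148] / 0.2907 = 0.7999 ⇒ 0.80
d₂ = d₁ − σ√T = 0.7999 − 0.2907 = 0.5092 ⇒ 0.51
exp(−rT) = exp(−0.058·1.25) = 0.9301
N(d₁) = N(0.80) = 0.7881;  N(d₂) = N(0.51) = 0.6950
C = 450·0.7881 − 400·0.9301·0.6950 = 354.6450 − 258.5678 = 96.0772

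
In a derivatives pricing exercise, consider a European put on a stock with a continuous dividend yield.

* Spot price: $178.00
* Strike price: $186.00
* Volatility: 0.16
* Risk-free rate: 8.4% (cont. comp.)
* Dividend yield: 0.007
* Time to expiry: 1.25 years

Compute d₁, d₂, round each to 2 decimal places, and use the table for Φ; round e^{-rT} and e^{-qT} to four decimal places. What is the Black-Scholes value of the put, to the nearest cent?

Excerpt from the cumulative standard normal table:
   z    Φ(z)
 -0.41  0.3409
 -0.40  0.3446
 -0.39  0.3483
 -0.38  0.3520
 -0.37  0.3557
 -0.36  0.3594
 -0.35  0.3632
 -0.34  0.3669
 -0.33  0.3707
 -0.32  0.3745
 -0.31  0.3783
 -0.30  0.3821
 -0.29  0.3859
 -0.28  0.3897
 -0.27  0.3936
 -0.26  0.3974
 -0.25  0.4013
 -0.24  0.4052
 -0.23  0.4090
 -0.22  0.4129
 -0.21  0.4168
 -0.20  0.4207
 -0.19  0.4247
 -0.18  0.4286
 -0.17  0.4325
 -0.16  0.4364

$8.34

T = 1.25;  σ√T = 0.1789
d₁ = [ln(178/186) + (0.084 − 0.007 + ½·0.16²)·1.25] / (σ√T) = (-0.0440 + 0.1123) / 0.1789 = 0.3817 which rounds to 0.38
d₂ = 0.3817 − 0.1789 = 0.2028 which rounds to 0.20
exp(−qT) = exp(−0.007·1.25) = 0.9913;  exp(−rT) = exp(−0.084·1.25) = 0.9003
P = 186·0.9003·N(-0.20) − 178·0.9913·N(-0.38) = 186·0.9003·0.4207 − 178·0.9913·0.3520 = 70.4487 − 62.1109 = 8.3378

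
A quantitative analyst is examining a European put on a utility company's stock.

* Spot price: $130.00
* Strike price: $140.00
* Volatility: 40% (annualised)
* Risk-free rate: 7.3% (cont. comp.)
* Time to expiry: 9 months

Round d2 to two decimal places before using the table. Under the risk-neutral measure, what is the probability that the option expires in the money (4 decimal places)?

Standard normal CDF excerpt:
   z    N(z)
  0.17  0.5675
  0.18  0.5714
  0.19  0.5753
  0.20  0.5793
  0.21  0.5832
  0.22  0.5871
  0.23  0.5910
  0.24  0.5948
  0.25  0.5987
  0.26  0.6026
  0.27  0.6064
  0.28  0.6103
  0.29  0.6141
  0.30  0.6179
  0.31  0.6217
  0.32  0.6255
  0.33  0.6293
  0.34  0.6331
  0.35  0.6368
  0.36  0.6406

0.5910

T = 0.75;  σ√T = 0.3464
d₁ = [ln(130/140) + (0.073 + 0.4²/2)·0.75] / 0.3464 = [-0.0741 + 0.1148] / 0.3464 = 0.1173 which rounds to 0.12
d₂ = d₁ − σ√T = 0.1173 − 0.3464 = -0.2291 which rounds to -0.23
Pr(exercise) under Q = N(−d₂) = N(0.23) = 0.5910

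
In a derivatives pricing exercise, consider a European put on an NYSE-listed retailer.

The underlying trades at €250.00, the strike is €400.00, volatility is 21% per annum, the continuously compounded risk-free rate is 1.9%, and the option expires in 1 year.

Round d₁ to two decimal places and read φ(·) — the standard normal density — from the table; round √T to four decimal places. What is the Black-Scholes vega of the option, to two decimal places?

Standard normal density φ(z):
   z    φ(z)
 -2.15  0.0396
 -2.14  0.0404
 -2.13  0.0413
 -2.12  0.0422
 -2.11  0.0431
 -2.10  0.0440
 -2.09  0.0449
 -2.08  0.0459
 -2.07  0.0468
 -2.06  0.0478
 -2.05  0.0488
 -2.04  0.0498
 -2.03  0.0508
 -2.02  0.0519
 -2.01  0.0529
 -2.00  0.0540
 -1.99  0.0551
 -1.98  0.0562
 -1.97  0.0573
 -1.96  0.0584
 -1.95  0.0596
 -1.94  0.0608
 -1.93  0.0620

12.45

σ√T = 0.21·√1 = 0.2100
d₁ = [ln(250/400) + (0.019 + 0.21²/2)·1] / 0.2100 = [-0.4700 + 0.0410] / 0.2100 = -2.0426 ≈ -2.04
√T = √1 = 1.0000
φ(d₁) = φ(-2.04) = 0.0498
vega = S·φ(d₁)·√T = 250·0.0498·1.0000 = 12.4500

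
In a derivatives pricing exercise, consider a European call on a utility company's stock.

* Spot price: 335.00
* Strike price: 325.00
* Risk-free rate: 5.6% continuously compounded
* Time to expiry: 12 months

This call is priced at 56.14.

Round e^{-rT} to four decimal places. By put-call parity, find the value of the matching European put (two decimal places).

exp(−rT) = exp(−0.056·1) = 0.9455
Put-call parity: C − P = S − K·e^(−rT) = 335 − 325·0.9455 = 335 − 307.2875 = 27.7125
P = C − (C − P) = 56.14 − (27.7125) = 28.4275

28.43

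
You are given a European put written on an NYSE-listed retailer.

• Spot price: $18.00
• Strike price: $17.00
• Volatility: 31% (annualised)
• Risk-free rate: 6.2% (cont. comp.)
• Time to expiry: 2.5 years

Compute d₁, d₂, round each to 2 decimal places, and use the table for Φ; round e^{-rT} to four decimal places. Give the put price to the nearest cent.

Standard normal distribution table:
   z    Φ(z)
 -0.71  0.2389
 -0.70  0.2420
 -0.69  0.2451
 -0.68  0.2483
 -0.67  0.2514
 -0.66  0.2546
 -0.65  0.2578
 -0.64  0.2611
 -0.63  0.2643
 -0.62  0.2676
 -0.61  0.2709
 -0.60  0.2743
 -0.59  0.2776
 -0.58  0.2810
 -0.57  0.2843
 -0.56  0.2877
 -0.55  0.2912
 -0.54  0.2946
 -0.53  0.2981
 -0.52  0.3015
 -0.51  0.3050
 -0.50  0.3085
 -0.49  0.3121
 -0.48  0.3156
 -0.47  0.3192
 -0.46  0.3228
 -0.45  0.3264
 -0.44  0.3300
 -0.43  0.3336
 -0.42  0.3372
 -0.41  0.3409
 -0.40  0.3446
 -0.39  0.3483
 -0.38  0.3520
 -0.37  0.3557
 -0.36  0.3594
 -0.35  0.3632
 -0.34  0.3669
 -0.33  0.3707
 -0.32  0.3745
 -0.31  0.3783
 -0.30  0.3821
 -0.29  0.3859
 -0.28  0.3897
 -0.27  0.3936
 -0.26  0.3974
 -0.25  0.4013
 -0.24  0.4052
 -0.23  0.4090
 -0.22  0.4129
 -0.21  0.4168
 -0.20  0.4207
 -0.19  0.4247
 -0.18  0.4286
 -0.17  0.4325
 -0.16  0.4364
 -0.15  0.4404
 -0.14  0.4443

σ√T = 0.31·√2.5 = 0.4902
d₁ = [ln(18/17) + (0.062 + 0.31²/2)·2.5] / 0.4902 = [0.0572 + 0.2751] / 0.4902 = 0.6779 → 0.68
d₂ = d₁ − σ√T = 0.6779 − 0.4902 = 0.1878 → 0.19
exp(−rT) = exp(−0.062·2.5) = 0.8564
N(−d₂) = N(-0.19) = 0.4247;  N(−d₁) = N(-0.68) = 0.2483
P = 17·0.8564·0.4247 − 18·0.2483 = 6.1831 − 4.4694 = 1.7137

$1.71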